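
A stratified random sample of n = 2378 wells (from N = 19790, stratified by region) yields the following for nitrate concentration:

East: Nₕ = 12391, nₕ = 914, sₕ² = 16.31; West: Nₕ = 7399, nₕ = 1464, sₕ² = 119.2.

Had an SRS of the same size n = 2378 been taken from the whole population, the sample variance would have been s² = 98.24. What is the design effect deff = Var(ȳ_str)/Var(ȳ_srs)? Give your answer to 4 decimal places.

Var(ȳ_str) = Σ Wₕ²(1−fₕ)sₕ²/nₕ with Wₕ = Nₕ/19790:
  East: (12391/19790)²·(1−914/12391)·16.31/914 = 0.0064796406
  West: (7399/19790)²·(1−1464/7399)·119.2/1464 = 0.0091292971
  → Var(ȳ_str) = 0.015608938.
Var(ȳ_srs) = (1 − 2378/19790)·98.24/2378 = 0.036347904.
deff = 0.015608938 / 0.036347904 = 0.4294.

0.4294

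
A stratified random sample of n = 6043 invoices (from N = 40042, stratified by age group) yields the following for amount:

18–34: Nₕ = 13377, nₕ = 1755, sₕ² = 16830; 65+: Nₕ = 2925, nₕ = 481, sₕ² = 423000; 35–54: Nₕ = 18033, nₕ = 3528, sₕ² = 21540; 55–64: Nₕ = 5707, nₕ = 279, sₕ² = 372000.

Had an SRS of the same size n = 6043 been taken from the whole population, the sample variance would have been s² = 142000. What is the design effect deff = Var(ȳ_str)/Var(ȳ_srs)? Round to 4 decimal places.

1.5842

Var(ȳ_str) = Σ Wₕ²(1−fₕ)sₕ²/nₕ with Wₕ = Nₕ/40042:
  18–34: (13377/40042)²·(1−1755/13377)·16830/1755 = 0.92985466
  65+: (2925/40042)²·(1−481/2925)·423000/481 = 3.9209458
  35–54: (18033/40042)²·(1−3528/18033)·21540/3528 = 0.99602747
  55–64: (5707/40042)²·(1−279/5707)·372000/279 = 25.760538
  → Var(ȳ_str) = 31.607366.
Var(ȳ_srs) = (1 − 6043/40042)·142000/6043 = 19.951986.
deff = 31.607366 / 19.951986 = 1.5842.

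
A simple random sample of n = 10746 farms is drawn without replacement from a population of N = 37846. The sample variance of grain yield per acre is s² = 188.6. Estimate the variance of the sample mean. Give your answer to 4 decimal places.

0.0126

Under SRS without replacement, Var(ȳ) = (1 − f)·s²/n with f = n/N = 10746/37846 = 0.28394018.
Var(ȳ) = (1 − 0.28394018)·188.6/10746 = 0.71605982·0.017550717 = 0.012567363.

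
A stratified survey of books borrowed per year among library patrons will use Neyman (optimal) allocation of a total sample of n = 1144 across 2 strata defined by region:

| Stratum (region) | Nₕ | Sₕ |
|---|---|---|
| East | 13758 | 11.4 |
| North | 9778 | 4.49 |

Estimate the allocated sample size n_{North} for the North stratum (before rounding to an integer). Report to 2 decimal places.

Neyman allocation: nₕ = n·NₕSₕ / Σⱼ NⱼSⱼ.
Σ NⱼSⱼ = 13758·11.4 + 9778·4.49 = 200744.42.
n_{North} = 1144·9778·4.49 / 200744.42 = 250.20.

250.20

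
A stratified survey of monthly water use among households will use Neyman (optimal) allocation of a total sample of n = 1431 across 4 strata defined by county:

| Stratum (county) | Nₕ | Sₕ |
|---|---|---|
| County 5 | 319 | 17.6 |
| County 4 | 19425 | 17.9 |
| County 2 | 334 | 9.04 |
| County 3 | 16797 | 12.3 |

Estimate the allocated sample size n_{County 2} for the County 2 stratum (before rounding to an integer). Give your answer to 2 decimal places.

Neyman allocation: nₕ = n·NₕSₕ / Σⱼ NⱼSⱼ.
Σ NⱼSⱼ = 319·17.6 + 19425·17.9 + 334·9.04 + 16797·12.3 = 562944.36.
n_{County 2} = 1431·334·9.04 / 562944.36 = 7.68.

7.68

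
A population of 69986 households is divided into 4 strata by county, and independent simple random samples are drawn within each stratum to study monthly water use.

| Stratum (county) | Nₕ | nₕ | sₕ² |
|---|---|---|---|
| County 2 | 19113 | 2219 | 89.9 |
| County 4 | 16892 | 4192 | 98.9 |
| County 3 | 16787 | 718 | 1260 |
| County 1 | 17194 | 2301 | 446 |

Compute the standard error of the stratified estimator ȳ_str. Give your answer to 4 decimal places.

Var(ȳ_str) = Σₕ Wₕ²(1 − fₕ)sₕ²/nₕ with Wₕ = Nₕ/N, N = 69986.
County 2: Wₕ = 0.27309748; term = 0.27309748²·(1 − 0.11609899)·89.9/2219 = 0.0026708002.
County 4: Wₕ = 0.24136256; term = 0.24136256²·(1 − 0.24816481)·98.9/4192 = 0.0010333263.
County 3: Wₕ = 0.23986226; term = 0.23986226²·(1 − 0.04277119)·1260/718 = 0.096646403.
County 1: Wₕ = 0.24567771; term = 0.24567771²·(1 − 0.13382575)·446/2301 = 0.010133396.
Sum = 0.11048393.
SE = √(0.11048393) = 0.3324.

0.3324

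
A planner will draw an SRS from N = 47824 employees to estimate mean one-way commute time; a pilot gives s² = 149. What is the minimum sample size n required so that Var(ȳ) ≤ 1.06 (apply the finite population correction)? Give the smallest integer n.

Without fpc, n₀ = s²/D = 149/1.06 = 140.5660.
With fpc, (1 − n/N)·s²/n ≤ D requires n ≥ n₀/(1 + n₀/N) = 140.5660/(1 + 140.5660/47824) = 140.1541.
Rounding up, n = 141.

141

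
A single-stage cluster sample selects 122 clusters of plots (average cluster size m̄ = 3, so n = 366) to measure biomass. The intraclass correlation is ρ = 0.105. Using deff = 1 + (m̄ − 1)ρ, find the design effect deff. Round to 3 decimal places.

deff = 1 + (3 − 1)·0.105 = 1 + 0.21 = 1.21.

1.210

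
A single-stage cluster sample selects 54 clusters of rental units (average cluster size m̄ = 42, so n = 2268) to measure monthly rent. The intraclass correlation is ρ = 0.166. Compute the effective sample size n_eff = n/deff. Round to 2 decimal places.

deff = 1 + (42 − 1)·0.166 = 1 + 6.806 = 7.806.
n_eff = 2268 / 7.806 = 290.55.

290.55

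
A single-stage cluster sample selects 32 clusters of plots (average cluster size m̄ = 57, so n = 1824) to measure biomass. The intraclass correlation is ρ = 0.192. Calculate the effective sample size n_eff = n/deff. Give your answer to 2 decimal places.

deff = 1 + (57 − 1)·0.192 = 1 + 10.752 = 11.752.
n_eff = 1824 / 11.752 = 155.21.

155.21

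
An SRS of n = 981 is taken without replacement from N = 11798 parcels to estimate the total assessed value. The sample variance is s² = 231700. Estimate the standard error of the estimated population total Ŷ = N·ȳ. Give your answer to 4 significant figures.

173600

Var(Ŷ) = N²·Var(ȳ) = N²·(1 − n/N)·s²/n.
f = 981/11798 = 0.08314969; Var(ȳ) = 0.91685031·231700/981 = 216.54864.
Var(Ŷ) = 11798² · 216.54864 = 3.0142012 × 10^10.
SE(Ŷ) = √(3.0142012 × 10^10) = 173600.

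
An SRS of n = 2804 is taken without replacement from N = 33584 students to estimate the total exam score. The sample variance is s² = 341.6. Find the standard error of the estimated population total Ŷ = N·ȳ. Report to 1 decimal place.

11222.0

Var(Ŷ) = N²·Var(ȳ) = N²·(1 − n/N)·s²/n.
f = 2804/33584 = 0.08349214; Var(ȳ) = 0.91650786·341.6/2804 = 0.11165445.
Var(Ŷ) = 33584² · 0.11165445 = 1.2593339 × 10^8.
SE(Ŷ) = √(1.2593339 × 10^8) = 11222.0.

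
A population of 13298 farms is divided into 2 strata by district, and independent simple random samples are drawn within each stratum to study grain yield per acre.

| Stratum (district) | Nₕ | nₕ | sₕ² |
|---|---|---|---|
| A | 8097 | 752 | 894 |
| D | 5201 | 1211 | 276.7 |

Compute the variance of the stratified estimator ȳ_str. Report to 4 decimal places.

0.4266

Var(ȳ_str) = Σₕ Wₕ²(1 − fₕ)sₕ²/nₕ with Wₕ = Nₕ/N, N = 13298.
A: Wₕ = 0.60888855; term = 0.60888855²·(1 − 0.09287390)·894/752 = 0.39981857.
D: Wₕ = 0.39111145; term = 0.39111145²·(1 − 0.23283984)·276.7/1211 = 0.026813414.
Sum = 0.42663198.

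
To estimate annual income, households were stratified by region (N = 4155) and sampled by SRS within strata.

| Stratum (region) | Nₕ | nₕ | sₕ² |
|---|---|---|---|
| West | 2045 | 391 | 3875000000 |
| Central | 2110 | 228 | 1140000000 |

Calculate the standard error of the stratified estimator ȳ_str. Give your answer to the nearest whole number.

Var(ȳ_str) = Σₕ Wₕ²(1 − fₕ)sₕ²/nₕ with Wₕ = Nₕ/N, N = 4155.
West: Wₕ = 0.49217810; term = 0.49217810²·(1 − 0.19119804)·3875000000/391 = 1.9416981 × 10^6.
Central: Wₕ = 0.50782190; term = 0.50782190²·(1 − 0.10805687)·1140000000/228 = 1.1500852 × 10^6.
Sum = 3.0917833 × 10^6.
SE = √(3.0917833 × 10^6) = 1758.

1758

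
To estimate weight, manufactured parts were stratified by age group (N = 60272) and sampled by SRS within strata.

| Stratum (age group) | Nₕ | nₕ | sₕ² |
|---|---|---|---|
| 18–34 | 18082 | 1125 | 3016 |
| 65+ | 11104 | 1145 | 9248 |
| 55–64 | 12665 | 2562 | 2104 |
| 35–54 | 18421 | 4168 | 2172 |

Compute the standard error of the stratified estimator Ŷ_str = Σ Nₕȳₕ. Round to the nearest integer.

Var(Ŷ_str) = Σₕ Nₕ²(1 − fₕ)sₕ²/nₕ.
18–34: 18082²·(1 − 1125/18082)·3016/1125 = 8.220047 × 10^8.
65+: 11104²·(1 − 1145/11104)·9248/1145 = 8.9317698 × 10^8.
55–64: 12665²·(1 − 2562/12665)·2104/2562 = 1.0508051 × 10^8.
35–54: 18421²·(1 − 4168/18421)·2172/4168 = 1.3682063 × 10^8.
Sum = 1.9570828 × 10^9.
SE = √(1.9570828 × 10^9) = 44239.

44239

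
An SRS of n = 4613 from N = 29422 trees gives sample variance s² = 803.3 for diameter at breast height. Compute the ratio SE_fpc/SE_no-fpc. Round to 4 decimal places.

0.9183

f = n/N = 4613/29422 = 0.15678744.
SE_no-fpc = √(s²/n) = 0.41729882; SE_fpc = √((1−f)s²/n) = 0.38319134.
Ratio = √(1−f) = 0.91826606.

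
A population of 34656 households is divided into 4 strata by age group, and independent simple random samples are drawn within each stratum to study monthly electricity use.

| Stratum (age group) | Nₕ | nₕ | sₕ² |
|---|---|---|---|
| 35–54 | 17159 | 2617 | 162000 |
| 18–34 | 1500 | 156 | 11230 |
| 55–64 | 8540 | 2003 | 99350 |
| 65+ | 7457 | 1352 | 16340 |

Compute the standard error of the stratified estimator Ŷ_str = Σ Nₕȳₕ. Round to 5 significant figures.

Var(Ŷ_str) = Σₕ Nₕ²(1 − fₕ)sₕ²/nₕ.
35–54: 17159²·(1 − 2617/17159)·162000/2617 = 1.5446405 × 10^10.
18–34: 1500²·(1 − 156/1500)·11230/156 = 1.4512615 × 10^8.
55–64: 8540²·(1 − 2003/8540)·99350/2003 = 2.7690021 × 10^9.
65+: 7457²·(1 − 1352/7457)·16340/1352 = 5.5020581 × 10^8.
Sum = 1.8910739 × 10^10.
SE = √(1.8910739 × 10^10) = 137520.

137520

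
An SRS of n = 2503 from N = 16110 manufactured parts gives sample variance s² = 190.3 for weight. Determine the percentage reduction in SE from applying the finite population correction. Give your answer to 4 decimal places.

8.0962

f = n/N = 2503/16110 = 0.15536934.
SE_no-fpc = √(s²/n) = 0.27573314; SE_fpc = √((1−f)s²/n) = 0.25340921.
Ratio = √(1−f) = 0.91903790. Reduction = 100·(1 − 0.91903790) = 8.0962%.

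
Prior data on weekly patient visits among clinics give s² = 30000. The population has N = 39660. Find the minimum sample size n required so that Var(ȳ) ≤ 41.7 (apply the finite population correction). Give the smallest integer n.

707

Without fpc, n₀ = s²/D = 30000/41.7 = 719.4245.
With fpc, (1 − n/N)·s²/n ≤ D requires n ≥ n₀/(1 + n₀/N) = 719.4245/(1 + 719.4245/39660) = 706.6068.
Rounding up, n = 707.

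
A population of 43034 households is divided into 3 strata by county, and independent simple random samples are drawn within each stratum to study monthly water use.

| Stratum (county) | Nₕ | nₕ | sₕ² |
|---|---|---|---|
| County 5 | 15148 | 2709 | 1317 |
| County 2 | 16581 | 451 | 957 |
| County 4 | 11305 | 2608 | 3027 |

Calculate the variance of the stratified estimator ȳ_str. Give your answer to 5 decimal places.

Var(ȳ_str) = Σₕ Wₕ²(1 − fₕ)sₕ²/nₕ with Wₕ = Nₕ/N, N = 43034.
County 5: Wₕ = 0.35200074; term = 0.35200074²·(1 − 0.17883549)·1317/2709 = 0.049464555.
County 2: Wₕ = 0.38530000; term = 0.38530000²·(1 − 0.02719981)·957/451 = 0.30644818.
County 4: Wₕ = 0.26269926; term = 0.26269926²·(1 − 0.23069438)·3027/2608 = 0.061619964.
Sum = 0.4175327.

0.41753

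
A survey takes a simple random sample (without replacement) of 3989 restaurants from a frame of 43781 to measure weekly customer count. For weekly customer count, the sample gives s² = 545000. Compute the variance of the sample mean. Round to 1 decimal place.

Under SRS without replacement, Var(ȳ) = (1 − f)·s²/n with f = n/N = 3989/43781 = 0.09111258.
Var(ȳ) = (1 − 0.09111258)·545000/3989 = 0.90888742·136.62572 = 124.1774.

124.2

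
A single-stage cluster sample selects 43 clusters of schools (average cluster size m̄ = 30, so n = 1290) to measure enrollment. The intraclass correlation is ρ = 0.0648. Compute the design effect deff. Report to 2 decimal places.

deff = 1 + (30 − 1)·0.0648 = 1 + 1.8792 = 2.8792.

2.88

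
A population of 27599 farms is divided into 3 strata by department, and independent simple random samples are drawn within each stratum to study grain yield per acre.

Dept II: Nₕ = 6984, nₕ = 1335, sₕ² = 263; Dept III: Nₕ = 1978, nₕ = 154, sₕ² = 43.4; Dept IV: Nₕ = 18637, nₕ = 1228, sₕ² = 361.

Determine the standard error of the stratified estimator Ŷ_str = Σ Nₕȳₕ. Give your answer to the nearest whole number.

10206

Var(Ŷ_str) = Σₕ Nₕ²(1 − fₕ)sₕ²/nₕ.
Dept II: 6984²·(1 − 1335/6984)·263/1335 = 7.7723131 × 10^6.
Dept III: 1978²·(1 − 154/1978)·43.4/154 = 1.0167639 × 10^6.
Dept IV: 18637²·(1 − 1228/18637)·361/1228 = 9.5380296 × 10^7.
Sum = 1.0416937 × 10^8.
SE = √(1.0416937 × 10^8) = 10206.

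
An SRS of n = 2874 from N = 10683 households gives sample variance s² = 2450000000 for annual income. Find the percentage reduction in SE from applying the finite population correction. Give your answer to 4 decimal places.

f = n/N = 2874/10683 = 0.26902555.
SE_no-fpc = √(s²/n) = 923.29325; SE_fpc = √((1−f)s²/n) = 789.38843.
Ratio = √(1−f) = 0.85497044. Reduction = 100·(1 − 0.85497044) = 14.5030%.

14.5030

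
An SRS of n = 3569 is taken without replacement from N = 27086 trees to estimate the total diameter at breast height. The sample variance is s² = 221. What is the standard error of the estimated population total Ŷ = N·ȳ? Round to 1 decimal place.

Var(Ŷ) = N²·Var(ȳ) = N²·(1 − n/N)·s²/n.
f = 3569/27086 = 0.13176549; Var(ȳ) = 0.86823451·221/3569 = 0.05376291.
Var(Ŷ) = 27086² · 0.05376291 = 3.9443234 × 10^7.
SE(Ŷ) = √(3.9443234 × 10^7) = 6280.4.

6280.4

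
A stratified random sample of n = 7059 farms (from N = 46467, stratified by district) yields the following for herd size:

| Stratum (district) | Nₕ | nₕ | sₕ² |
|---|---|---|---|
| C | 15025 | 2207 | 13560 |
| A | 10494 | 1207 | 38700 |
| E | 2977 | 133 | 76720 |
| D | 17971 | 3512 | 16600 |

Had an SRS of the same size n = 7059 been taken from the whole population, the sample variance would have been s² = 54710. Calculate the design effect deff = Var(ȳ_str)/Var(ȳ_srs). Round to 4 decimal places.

Var(ȳ_str) = Σ Wₕ²(1−fₕ)sₕ²/nₕ with Wₕ = Nₕ/46467:
  C: (15025/46467)²·(1−2207/15025)·13560/2207 = 0.54802811
  A: (10494/46467)²·(1−1207/10494)·38700/1207 = 1.4472079
  E: (2977/46467)²·(1−133/2977)·76720/133 = 2.2619141
  D: (17971/46467)²·(1−3512/17971)·16600/3512 = 0.56881994
  → Var(ȳ_str) = 4.8259701.
Var(ȳ_srs) = (1 − 7059/46467)·54710/7059 = 6.5729949.
deff = 4.8259701 / 6.5729949 = 0.7342.

0.7342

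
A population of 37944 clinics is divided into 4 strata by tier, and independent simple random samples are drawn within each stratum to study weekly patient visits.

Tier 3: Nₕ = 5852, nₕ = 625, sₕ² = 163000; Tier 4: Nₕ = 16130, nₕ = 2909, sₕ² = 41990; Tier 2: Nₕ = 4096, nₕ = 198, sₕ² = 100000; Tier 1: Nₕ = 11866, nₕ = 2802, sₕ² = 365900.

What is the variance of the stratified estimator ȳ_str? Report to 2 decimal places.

23.03

Var(ȳ_str) = Σₕ Wₕ²(1 − fₕ)sₕ²/nₕ with Wₕ = Nₕ/N, N = 37944.
Tier 3: Wₕ = 0.15422728; term = 0.15422728²·(1 − 0.10680109)·163000/625 = 5.5408728.
Tier 4: Wₕ = 0.42510015; term = 0.42510015²·(1 − 0.18034718)·41990/2909 = 2.138034.
Tier 2: Wₕ = 0.10794856; term = 0.10794856²·(1 − 0.04833984)·100000/198 = 5.6008039.
Tier 1: Wₕ = 0.31272401; term = 0.31272401²·(1 − 0.23613686)·365900/2802 = 9.7551128.
Sum = 23.034824.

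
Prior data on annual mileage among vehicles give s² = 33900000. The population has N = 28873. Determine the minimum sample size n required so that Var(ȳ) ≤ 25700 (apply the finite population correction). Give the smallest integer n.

Without fpc, n₀ = s²/D = 33900000/25700 = 1319.0661.
With fpc, (1 − n/N)·s²/n ≤ D requires n ≥ n₀/(1 + n₀/N) = 1319.0661/(1 + 1319.0661/28873) = 1261.4372.
Rounding up, n = 1262.

1262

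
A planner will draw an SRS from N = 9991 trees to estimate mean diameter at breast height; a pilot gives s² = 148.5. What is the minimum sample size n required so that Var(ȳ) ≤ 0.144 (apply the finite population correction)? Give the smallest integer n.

935

Without fpc, n₀ = s²/D = 148.5/0.144 = 1031.2500.
With fpc, (1 − n/N)·s²/n ≤ D requires n ≥ n₀/(1 + n₀/N) = 1031.2500/(1 + 1031.2500/9991) = 934.7655.
Rounding up, n = 935.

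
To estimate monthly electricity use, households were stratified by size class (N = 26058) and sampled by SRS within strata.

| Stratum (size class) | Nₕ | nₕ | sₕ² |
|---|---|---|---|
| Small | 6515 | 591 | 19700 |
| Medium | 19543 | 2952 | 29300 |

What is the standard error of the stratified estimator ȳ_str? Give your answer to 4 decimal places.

2.5757

Var(ȳ_str) = Σₕ Wₕ²(1 − fₕ)sₕ²/nₕ with Wₕ = Nₕ/N, N = 26058.
Small: Wₕ = 0.25001919; term = 0.25001919²·(1 − 0.09071374)·19700/591 = 1.8946372.
Medium: Wₕ = 0.74998081; term = 0.74998081²·(1 − 0.15105153)·29300/2952 = 4.7395041.
Sum = 6.6341413.
SE = √(6.6341413) = 2.5757.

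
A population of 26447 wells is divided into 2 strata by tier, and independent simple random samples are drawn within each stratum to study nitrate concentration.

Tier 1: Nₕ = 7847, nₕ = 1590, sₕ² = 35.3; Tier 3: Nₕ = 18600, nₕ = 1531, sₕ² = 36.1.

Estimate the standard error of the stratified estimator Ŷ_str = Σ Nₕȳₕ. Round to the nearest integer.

Var(Ŷ_str) = Σₕ Nₕ²(1 − fₕ)sₕ²/nₕ.
Tier 1: 7847²·(1 − 1590/7847)·35.3/1590 = 1.0900524 × 10^6.
Tier 3: 18600²·(1 − 1531/18600)·36.1/1531 = 7.4860553 × 10^6.
Sum = 8.5761077 × 10^6.
SE = √(8.5761077 × 10^6) = 2928.

2928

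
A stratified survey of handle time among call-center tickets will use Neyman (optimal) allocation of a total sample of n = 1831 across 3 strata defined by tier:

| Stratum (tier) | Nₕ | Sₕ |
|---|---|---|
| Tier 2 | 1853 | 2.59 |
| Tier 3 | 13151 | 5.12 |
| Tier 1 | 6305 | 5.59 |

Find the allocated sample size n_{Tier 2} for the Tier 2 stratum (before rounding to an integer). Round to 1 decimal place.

81.8

Neyman allocation: nₕ = n·NₕSₕ / Σⱼ NⱼSⱼ.
Σ NⱼSⱼ = 1853·2.59 + 13151·5.12 + 6305·5.59 = 107377.34.
n_{Tier 2} = 1831·1853·2.59 / 107377.34 = 81.8.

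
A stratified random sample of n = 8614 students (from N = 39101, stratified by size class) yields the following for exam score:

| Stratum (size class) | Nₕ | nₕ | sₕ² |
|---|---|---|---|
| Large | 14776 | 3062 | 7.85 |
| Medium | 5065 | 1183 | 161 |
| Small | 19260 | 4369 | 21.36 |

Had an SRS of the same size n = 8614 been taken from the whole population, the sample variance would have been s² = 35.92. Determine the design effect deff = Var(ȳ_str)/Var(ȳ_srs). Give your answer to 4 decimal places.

Var(ȳ_str) = Σ Wₕ²(1−fₕ)sₕ²/nₕ with Wₕ = Nₕ/39101:
  Large: (14776/39101)²·(1−3062/14776)·7.85/3062 = 2.9023571 × 10^-4
  Medium: (5065/39101)²·(1−1183/5065)·161/1183 = 0.0017502512
  Small: (19260/39101)²·(1−4369/19260)·21.36/4369 = 9.1711463 × 10^-4
  → Var(ȳ_str) = 0.0029576015.
Var(ȳ_srs) = (1 − 8614/39101)·35.92/8614 = 0.0032513093.
deff = 0.0029576015 / 0.0032513093 = 0.9097.

0.9097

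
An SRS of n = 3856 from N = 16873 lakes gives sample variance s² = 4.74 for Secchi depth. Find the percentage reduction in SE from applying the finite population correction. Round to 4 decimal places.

12.1667

f = n/N = 3856/16873 = 0.22853079.
SE_no-fpc = √(s²/n) = 0.035060706; SE_fpc = √((1−f)s²/n) = 0.030794982.
Ratio = √(1−f) = 0.87833320. Reduction = 100·(1 − 0.87833320) = 12.1667%.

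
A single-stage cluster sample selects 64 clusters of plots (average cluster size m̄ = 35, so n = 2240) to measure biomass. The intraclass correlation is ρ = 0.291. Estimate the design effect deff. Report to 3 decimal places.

10.894

deff = 1 + (35 − 1)·0.291 = 1 + 9.894 = 10.894.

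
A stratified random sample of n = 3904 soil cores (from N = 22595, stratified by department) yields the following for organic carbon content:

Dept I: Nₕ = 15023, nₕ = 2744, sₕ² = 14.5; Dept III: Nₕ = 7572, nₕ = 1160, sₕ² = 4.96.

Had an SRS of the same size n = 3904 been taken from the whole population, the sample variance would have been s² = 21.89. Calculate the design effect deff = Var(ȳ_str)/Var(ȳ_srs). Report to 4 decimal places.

Var(ȳ_str) = Σ Wₕ²(1−fₕ)sₕ²/nₕ with Wₕ = Nₕ/22595:
  Dept I: (15023/22595)²·(1−2744/15023)·14.5/2744 = 0.0019093207
  Dept III: (7572/22595)²·(1−1160/7572)·4.96/1160 = 4.0663346 × 10^-4
  → Var(ȳ_str) = 0.0023159542.
Var(ȳ_srs) = (1 − 3904/22595)·21.89/3904 = 0.0046382713.
deff = 0.0023159542 / 0.0046382713 = 0.4993.

0.4993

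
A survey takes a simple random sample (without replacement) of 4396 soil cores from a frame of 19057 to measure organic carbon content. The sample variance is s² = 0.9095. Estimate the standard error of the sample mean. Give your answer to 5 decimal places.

0.01262

Under SRS without replacement, Var(ȳ) = (1 − f)·s²/n with f = n/N = 4396/19057 = 0.23067639.
Var(ȳ) = (1 − 0.23067639)·0.9095/4396 = 0.76932361·2.0689263 × 10^-4 = 1.5916738 × 10^-4.
SE(ȳ) = √(1.5916738 × 10^-4) = 0.01262.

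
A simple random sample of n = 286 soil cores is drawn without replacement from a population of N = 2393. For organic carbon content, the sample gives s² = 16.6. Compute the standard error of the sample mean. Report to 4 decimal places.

Under SRS without replacement, Var(ȳ) = (1 − f)·s²/n with f = n/N = 286/2393 = 0.11951525.
Var(ȳ) = (1 − 0.11951525)·16.6/286 = 0.88048475·0.058041958 = 0.051105059.
SE(ȳ) = √(0.051105059) = 0.2261.

0.2261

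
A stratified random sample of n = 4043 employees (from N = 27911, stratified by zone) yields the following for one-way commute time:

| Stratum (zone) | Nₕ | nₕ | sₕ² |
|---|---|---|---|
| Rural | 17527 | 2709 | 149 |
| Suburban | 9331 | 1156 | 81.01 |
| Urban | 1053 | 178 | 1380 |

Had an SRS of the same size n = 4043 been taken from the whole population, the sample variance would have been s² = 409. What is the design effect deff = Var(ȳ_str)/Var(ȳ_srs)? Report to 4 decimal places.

0.3973

Var(ȳ_str) = Σ Wₕ²(1−fₕ)sₕ²/nₕ with Wₕ = Nₕ/27911:
  Rural: (17527/27911)²·(1−2709/17527)·149/2709 = 0.018336804
  Suburban: (9331/27911)²·(1−1156/9331)·81.01/1156 = 0.0068619248
  Urban: (1053/27911)²·(1−178/1053)·1380/178 = 0.0091694802
  → Var(ȳ_str) = 0.034368209.
Var(ȳ_srs) = (1 − 4043/27911)·409/4043 = 0.086508782.
deff = 0.034368209 / 0.086508782 = 0.3973.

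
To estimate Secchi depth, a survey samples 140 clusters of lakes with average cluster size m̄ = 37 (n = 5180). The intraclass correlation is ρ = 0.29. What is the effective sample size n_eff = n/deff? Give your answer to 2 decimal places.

deff = 1 + (37 − 1)·0.29 = 1 + 10.44 = 11.44.
n_eff = 5180 / 11.44 = 452.80.

452.80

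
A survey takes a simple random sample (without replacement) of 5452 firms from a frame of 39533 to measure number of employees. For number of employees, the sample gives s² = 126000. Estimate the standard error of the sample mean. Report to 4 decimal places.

4.4636

Under SRS without replacement, Var(ȳ) = (1 − f)·s²/n with f = n/N = 5452/39533 = 0.13791010.
Var(ȳ) = (1 − 0.13791010)·126000/5452 = 0.86208990·23.110785 = 19.923574.
SE(ȳ) = √(19.923574) = 4.4636.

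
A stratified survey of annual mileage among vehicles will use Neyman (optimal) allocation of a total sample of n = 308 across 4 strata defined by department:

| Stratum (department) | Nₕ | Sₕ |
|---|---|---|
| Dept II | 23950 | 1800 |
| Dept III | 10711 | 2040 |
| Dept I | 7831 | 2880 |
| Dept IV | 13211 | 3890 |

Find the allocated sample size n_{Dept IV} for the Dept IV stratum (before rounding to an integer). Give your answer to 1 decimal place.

Neyman allocation: nₕ = n·NₕSₕ / Σⱼ NⱼSⱼ.
Σ NⱼSⱼ = 23950·1800 + 10711·2040 + 7831·2880 + 13211·3890 = 1.3890451 × 10^8.
n_{Dept IV} = 308·13211·3890 / (1.3890451 × 10^8) = 114.0.

114.0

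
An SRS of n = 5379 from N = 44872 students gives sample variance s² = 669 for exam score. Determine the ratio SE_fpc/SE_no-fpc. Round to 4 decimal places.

0.9382

f = n/N = 5379/44872 = 0.11987431.
SE_no-fpc = √(s²/n) = 0.35266494; SE_fpc = √((1−f)s²/n) = 0.33085266.
Ratio = √(1−f) = 0.93815014.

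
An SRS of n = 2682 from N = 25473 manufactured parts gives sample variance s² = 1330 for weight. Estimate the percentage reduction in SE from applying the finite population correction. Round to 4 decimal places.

f = n/N = 2682/25473 = 0.10528795.
SE_no-fpc = √(s²/n) = 0.70420067; SE_fpc = √((1−f)s²/n) = 0.66609792.
Ratio = √(1−f) = 0.94589220. Reduction = 100·(1 − 0.94589220) = 5.4108%.

5.4108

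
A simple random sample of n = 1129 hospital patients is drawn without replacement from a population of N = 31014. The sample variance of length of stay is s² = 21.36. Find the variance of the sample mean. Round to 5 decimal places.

Under SRS without replacement, Var(ȳ) = (1 − f)·s²/n with f = n/N = 1129/31014 = 0.03640291.
Var(ȳ) = (1 − 0.03640291)·21.36/1129 = 0.96359709·0.018919398 = 0.018230676.

0.01823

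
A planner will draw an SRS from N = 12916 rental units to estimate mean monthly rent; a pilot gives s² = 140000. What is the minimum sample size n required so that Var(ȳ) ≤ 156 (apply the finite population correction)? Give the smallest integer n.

840

Without fpc, n₀ = s²/D = 140000/156 = 897.4359.
With fpc, (1 − n/N)·s²/n ≤ D requires n ≥ n₀/(1 + n₀/N) = 897.4359/(1 + 897.4359/12916) = 839.1310.
Rounding up, n = 840.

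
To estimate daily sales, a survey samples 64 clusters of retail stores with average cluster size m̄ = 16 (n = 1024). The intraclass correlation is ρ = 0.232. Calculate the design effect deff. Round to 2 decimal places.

4.48

deff = 1 + (16 − 1)·0.232 = 1 + 3.48 = 4.48.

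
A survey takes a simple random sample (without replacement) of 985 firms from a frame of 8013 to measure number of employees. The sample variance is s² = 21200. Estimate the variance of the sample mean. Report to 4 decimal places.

18.8771

Under SRS without replacement, Var(ȳ) = (1 − f)·s²/n with f = n/N = 985/8013 = 0.12292525.
Var(ȳ) = (1 − 0.12292525)·21200/985 = 0.87707475·21.522843 = 18.877142.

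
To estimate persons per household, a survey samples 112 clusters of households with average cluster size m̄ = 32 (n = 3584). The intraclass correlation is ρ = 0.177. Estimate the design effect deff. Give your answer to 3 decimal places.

6.487

deff = 1 + (32 − 1)·0.177 = 1 + 5.487 = 6.487.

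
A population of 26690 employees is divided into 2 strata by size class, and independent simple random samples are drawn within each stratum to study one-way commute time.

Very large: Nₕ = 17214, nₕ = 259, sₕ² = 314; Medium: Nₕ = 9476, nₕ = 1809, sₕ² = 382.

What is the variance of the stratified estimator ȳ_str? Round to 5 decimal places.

0.51826

Var(ȳ_str) = Σₕ Wₕ²(1 − fₕ)sₕ²/nₕ with Wₕ = Nₕ/N, N = 26690.
Very large: Wₕ = 0.64496066; term = 0.64496066²·(1 − 0.01504589)·314/259 = 0.49672078.
Medium: Wₕ = 0.35503934; term = 0.35503934²·(1 − 0.19090333)·382/1809 = 0.021536651.
Sum = 0.51825743.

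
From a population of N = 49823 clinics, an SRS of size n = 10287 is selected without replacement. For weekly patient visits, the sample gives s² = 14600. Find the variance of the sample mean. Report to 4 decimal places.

Under SRS without replacement, Var(ȳ) = (1 − f)·s²/n with f = n/N = 10287/49823 = 0.20647091.
Var(ȳ) = (1 − 0.20647091)·14600/10287 = 0.79352909·1.419267 = 1.1262297.

1.1262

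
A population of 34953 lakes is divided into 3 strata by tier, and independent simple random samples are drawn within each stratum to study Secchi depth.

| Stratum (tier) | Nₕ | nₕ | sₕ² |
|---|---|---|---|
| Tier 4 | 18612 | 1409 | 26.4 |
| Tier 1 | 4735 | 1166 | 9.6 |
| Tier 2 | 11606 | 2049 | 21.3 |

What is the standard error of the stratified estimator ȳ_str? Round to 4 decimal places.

0.0773

Var(ȳ_str) = Σₕ Wₕ²(1 − fₕ)sₕ²/nₕ with Wₕ = Nₕ/N, N = 34953.
Tier 4: Wₕ = 0.53248648; term = 0.53248648²·(1 − 0.07570385)·26.4/1409 = 0.0049104495.
Tier 1: Wₕ = 0.13546763; term = 0.13546763²·(1 − 0.24625132)·9.6/1166 = 1.1388599 × 10^-4.
Tier 2: Wₕ = 0.33204589; term = 0.33204589²·(1 − 0.17654661)·21.3/2049 = 9.4378459 × 10^-4.
Sum = 0.0059681201.
SE = √(0.0059681201) = 0.0773.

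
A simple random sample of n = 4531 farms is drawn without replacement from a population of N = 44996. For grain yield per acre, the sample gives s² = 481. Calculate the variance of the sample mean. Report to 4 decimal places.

0.0955

Under SRS without replacement, Var(ȳ) = (1 − f)·s²/n with f = n/N = 4531/44996 = 0.10069784.
Var(ȳ) = (1 − 0.10069784)·481/4531 = 0.89930216·0.10615758 = 0.095467742.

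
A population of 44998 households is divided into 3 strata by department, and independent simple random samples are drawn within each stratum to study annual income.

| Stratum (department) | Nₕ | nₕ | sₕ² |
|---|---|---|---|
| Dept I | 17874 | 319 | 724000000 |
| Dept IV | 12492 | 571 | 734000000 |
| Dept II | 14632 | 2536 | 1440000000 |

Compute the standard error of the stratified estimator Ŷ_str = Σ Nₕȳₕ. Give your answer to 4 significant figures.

Var(Ŷ_str) = Σₕ Nₕ²(1 − fₕ)sₕ²/nₕ.
Dept I: 17874²·(1 − 319/17874)·724000000/319 = 7.1214835 × 10^14.
Dept IV: 12492²·(1 − 571/12492)·734000000/571 = 1.9142763 × 10^14.
Dept II: 14632²·(1 − 2536/14632)·1440000000/2536 = 1.004983 × 10^14.
Sum = 1.0040743 × 10^15.
SE = √(1.0040743 × 10^15) = 3.169 × 10^7.

3.169 × 10^7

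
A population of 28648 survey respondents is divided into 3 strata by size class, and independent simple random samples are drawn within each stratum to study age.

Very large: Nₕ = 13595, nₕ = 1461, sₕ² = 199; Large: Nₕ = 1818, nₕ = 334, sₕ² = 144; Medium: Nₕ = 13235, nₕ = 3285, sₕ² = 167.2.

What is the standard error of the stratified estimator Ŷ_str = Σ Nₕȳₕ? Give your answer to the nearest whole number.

Var(Ŷ_str) = Σₕ Nₕ²(1 − fₕ)sₕ²/nₕ.
Very large: 13595²·(1 − 1461/13595)·199/1461 = 2.246912 × 10^7.
Large: 1818²·(1 − 334/1818)·144/334 = 1.1631716 × 10^6.
Medium: 13235²·(1 − 3285/13235)·167.2/3285 = 6.7026714 × 10^6.
Sum = 3.0334963 × 10^7.
SE = √(3.0334963 × 10^7) = 5508.

5508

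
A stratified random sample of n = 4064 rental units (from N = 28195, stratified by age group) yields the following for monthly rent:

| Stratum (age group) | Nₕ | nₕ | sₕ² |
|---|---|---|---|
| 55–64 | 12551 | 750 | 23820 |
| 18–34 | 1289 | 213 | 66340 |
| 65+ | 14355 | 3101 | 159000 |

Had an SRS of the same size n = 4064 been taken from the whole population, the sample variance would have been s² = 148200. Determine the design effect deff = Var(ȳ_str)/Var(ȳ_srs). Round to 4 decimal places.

Var(ȳ_str) = Σ Wₕ²(1−fₕ)sₕ²/nₕ with Wₕ = Nₕ/28195:
  55–64: (12551/28195)²·(1−750/12551)·23820/750 = 5.9174342
  18–34: (1289/28195)²·(1−213/1289)·66340/213 = 0.54339652
  65+: (14355/28195)²·(1−3101/14355)·159000/3101 = 10.419845
  → Var(ȳ_str) = 16.880676.
Var(ȳ_srs) = (1 − 4064/28195)·148200/4064 = 31.210284.
deff = 16.880676 / 31.210284 = 0.5409.

0.5409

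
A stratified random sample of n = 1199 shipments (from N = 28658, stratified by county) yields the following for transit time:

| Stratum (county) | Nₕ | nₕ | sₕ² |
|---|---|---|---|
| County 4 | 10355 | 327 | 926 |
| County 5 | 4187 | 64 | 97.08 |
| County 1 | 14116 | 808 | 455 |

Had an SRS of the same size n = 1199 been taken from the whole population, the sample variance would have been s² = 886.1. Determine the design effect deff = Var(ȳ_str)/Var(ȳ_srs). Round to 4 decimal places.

0.7326

Var(ȳ_str) = Σ Wₕ²(1−fₕ)sₕ²/nₕ with Wₕ = Nₕ/28658:
  County 4: (10355/28658)²·(1−327/10355)·926/327 = 0.35804359
  County 5: (4187/28658)²·(1−64/4187)·97.08/64 = 0.031884112
  County 1: (14116/28658)²·(1−808/14116)·455/808 = 0.128805
  → Var(ȳ_str) = 0.5187327.
Var(ȳ_srs) = (1 − 1199/28658)·886.1/1199 = 0.70811271.
deff = 0.5187327 / 0.70811271 = 0.7326.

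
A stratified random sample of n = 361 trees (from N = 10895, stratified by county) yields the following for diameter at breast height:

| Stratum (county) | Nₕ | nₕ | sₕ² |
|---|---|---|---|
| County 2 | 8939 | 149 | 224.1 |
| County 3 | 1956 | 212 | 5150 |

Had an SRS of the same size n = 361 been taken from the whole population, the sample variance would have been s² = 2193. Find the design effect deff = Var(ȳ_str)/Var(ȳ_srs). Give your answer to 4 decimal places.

Var(ȳ_str) = Σ Wₕ²(1−fₕ)sₕ²/nₕ with Wₕ = Nₕ/10895:
  County 2: (8939/10895)²·(1−149/8939)·224.1/149 = 0.99558634
  County 3: (1956/10895)²·(1−212/1956)·5150/212 = 0.69812346
  → Var(ȳ_str) = 1.6937098.
Var(ȳ_srs) = (1 − 361/10895)·2193/361 = 5.8735073.
deff = 1.6937098 / 5.8735073 = 0.2884.

0.2884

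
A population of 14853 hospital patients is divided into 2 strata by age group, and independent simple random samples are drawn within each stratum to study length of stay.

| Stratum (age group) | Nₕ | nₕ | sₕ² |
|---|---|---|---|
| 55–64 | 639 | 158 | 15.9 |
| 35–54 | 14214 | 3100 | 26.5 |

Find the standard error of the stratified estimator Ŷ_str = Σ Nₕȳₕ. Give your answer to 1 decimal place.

1175.3

Var(Ŷ_str) = Σₕ Nₕ²(1 − fₕ)sₕ²/nₕ.
55–64: 639²·(1 − 158/639)·15.9/158 = 30930.431.
35–54: 14214²·(1 − 3100/14214)·26.5/3100 = 1.3504263 × 10^6.
Sum = 1.3813567 × 10^6.
SE = √(1.3813567 × 10^6) = 1175.3.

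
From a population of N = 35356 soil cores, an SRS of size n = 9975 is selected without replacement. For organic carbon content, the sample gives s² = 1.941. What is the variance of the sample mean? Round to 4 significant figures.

1.397 × 10^-4

Under SRS without replacement, Var(ȳ) = (1 − f)·s²/n with f = n/N = 9975/35356 = 0.28213033.
Var(ȳ) = (1 − 0.28213033)·1.941/9975 = 0.71786967·1.9458647 × 10^-4 = 1.3968772 × 10^-4.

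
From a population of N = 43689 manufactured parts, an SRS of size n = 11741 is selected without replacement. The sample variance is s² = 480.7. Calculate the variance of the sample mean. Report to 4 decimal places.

0.0299

Under SRS without replacement, Var(ȳ) = (1 − f)·s²/n with f = n/N = 11741/43689 = 0.26874042.
Var(ȳ) = (1 − 0.26874042)·480.7/11741 = 0.73125958·0.040941998 = 0.029939229.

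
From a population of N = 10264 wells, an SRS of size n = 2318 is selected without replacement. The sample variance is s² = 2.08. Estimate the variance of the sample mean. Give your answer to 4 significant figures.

Under SRS without replacement, Var(ȳ) = (1 − f)·s²/n with f = n/N = 2318/10264 = 0.22583788.
Var(ȳ) = (1 − 0.22583788)·2.08/2318 = 0.77416212·8.9732528 × 10^-4 = 6.9467524 × 10^-4.

6.947 × 10^-4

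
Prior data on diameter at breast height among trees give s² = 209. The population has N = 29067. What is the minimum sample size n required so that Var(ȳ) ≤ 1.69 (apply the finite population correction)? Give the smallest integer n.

Without fpc, n₀ = s²/D = 209/1.69 = 123.6686.
With fpc, (1 − n/N)·s²/n ≤ D requires n ≥ n₀/(1 + n₀/N) = 123.6686/(1 + 123.6686/29067) = 123.1447.
Rounding up, n = 124.

124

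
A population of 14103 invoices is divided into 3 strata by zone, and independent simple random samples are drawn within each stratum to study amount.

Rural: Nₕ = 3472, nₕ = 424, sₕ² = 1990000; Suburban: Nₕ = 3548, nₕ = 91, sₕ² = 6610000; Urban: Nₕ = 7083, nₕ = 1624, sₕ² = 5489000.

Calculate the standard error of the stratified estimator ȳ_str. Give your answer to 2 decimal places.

73.39

Var(ȳ_str) = Σₕ Wₕ²(1 − fₕ)sₕ²/nₕ with Wₕ = Nₕ/N, N = 14103.
Rural: Wₕ = 0.24618875; term = 0.24618875²·(1 − 0.12211982)·1990000/424 = 249.7232.
Suburban: Wₕ = 0.25157768; term = 0.25157768²·(1 − 0.02564825)·6610000/91 = 4479.4021.
Urban: Wₕ = 0.50223357; term = 0.50223357²·(1 − 0.22928138)·5489000/1624 = 657.07437.
Sum = 5386.1997.
SE = √(5386.1997) = 73.39.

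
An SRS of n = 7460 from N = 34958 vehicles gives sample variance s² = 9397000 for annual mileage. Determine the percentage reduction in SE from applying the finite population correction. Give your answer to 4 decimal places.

f = n/N = 7460/34958 = 0.21339894.
SE_no-fpc = √(s²/n) = 35.491569; SE_fpc = √((1−f)s²/n) = 31.477662.
Ratio = √(1−f) = 0.88690533. Reduction = 100·(1 − 0.88690533) = 11.3095%.

11.3095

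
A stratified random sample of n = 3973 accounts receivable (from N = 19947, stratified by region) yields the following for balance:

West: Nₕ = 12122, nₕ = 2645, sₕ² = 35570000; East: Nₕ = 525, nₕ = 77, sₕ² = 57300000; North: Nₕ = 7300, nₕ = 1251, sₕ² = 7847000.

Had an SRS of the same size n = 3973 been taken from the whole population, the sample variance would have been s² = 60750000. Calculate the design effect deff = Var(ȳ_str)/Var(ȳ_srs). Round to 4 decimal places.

0.4099

Var(ȳ_str) = Σ Wₕ²(1−fₕ)sₕ²/nₕ with Wₕ = Nₕ/19947:
  West: (12122/19947)²·(1−2645/12122)·35570000/2645 = 3882.8282
  East: (525/19947)²·(1−77/525)·57300000/77 = 439.89197
  North: (7300/19947)²·(1−1251/7300)·7847000/1251 = 696.14164
  → Var(ȳ_str) = 5018.8618.
Var(ȳ_srs) = (1 − 3973/19947)·60750000/3973 = 12245.142.
deff = 5018.8618 / 12245.142 = 0.4099.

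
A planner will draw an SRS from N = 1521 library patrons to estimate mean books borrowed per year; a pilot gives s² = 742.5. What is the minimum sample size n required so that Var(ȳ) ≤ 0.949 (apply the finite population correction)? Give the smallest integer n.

517

Without fpc, n₀ = s²/D = 742.5/0.949 = 782.4025.
With fpc, (1 − n/N)·s²/n ≤ D requires n ≥ n₀/(1 + n₀/N) = 782.4025/(1 + 782.4025/1521) = 516.6419.
Rounding up, n = 517.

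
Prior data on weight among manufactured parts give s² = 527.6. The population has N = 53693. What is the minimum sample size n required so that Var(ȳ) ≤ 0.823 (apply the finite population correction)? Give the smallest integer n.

634

Without fpc, n₀ = s²/D = 527.6/0.823 = 641.0693.
With fpc, (1 − n/N)·s²/n ≤ D requires n ≥ n₀/(1 + n₀/N) = 641.0693/(1 + 641.0693/53693) = 633.5055.
Rounding up, n = 634.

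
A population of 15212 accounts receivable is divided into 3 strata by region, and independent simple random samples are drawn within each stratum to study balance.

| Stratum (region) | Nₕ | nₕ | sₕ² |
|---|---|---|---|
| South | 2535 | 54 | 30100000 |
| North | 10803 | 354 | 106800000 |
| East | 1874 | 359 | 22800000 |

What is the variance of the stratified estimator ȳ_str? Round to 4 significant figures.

Var(ȳ_str) = Σₕ Wₕ²(1 − fₕ)sₕ²/nₕ with Wₕ = Nₕ/N, N = 15212.
South: Wₕ = 0.16664475; term = 0.16664475²·(1 − 0.02130178)·30100000/54 = 15149.728.
North: Wₕ = 0.71016303; term = 0.71016303²·(1 − 0.03276868)·106800000/354 = 147168.36.
East: Wₕ = 0.12319222; term = 0.12319222²·(1 − 0.19156884)·22800000/359 = 779.20187.
Sum = 163097.29.

163100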